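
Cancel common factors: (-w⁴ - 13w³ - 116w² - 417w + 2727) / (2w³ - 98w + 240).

Apply the Euclidean algorithm:
  -w⁴ - 13w³ - 116w² - 417w + 2727 = (-(1/2)w - 13/2)(2w³ - 98w + 240) + (-165w² - 934w + 4287)
  2w³ - 98w + 240 = (-(2/165)w + 1868/27225)(-165w² - 934w + 4287) + ((491372/27225)w - 491372/9075)
  -165w² - 934w + 4287 = (-(4492125/491372)w - 38904525/491372)((491372/27225)w - 491372/9075) + (0)
Last nonzero remainder: (491372/27225)w - 491372/9075. Dividing through by 491372/27225 gives the monic gcd w - 3.
Cancel w - 3 from numerator and denominator to get the reduced form.

(-w³ - 16w² - 164w - 909)/(2w² + 6w - 80)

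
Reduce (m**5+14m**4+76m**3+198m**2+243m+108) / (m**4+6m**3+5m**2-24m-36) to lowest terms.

Apply the Euclidean algorithm:
  m**5+14m**4+76m**3+198m**2+243m+108 = (m+8)(m**4+6m**3+5m**2-24m-36) + (23m**3+182m**2+471m+396)
  m**4+6m**3+5m**2-24m-36 = ((1/23)m-44/529)(23m**3+182m**2+471m+396) + (-(180/529)m**2-(1080/529)m-1620/529)
  23m**3+182m**2+471m+396 = (-(12167/180)m-5819/45)(-(180/529)m**2-(1080/529)m-1620/529) + (0)
Last nonzero remainder: -(180/529)m**2-(1080/529)m-1620/529. Dividing through by -180/529 gives the monic gcd m**2+6m+9.
Cancel m**2+6m+9 from numerator and denominator to get the reduced form.

(m**3+8m**2+19m+12)/(m**2-4)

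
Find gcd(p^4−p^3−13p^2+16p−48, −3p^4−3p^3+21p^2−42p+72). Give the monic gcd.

p^3+3p^2−p+12

Apply the Euclidean algorithm:
  p^4−p^3−13p^2+16p−48 = (−1/3)(−3p^4−3p^3+21p^2−42p+72) + (−2p^3−6p^2+2p−24)
  −3p^4−3p^3+21p^2−42p+72 = ((3/2)p−3)(−2p^3−6p^2+2p−24) + (0)
Last nonzero remainder: −2p^3−6p^2+2p−24. Dividing through by −2 gives the monic gcd p^3+3p^2−p+12.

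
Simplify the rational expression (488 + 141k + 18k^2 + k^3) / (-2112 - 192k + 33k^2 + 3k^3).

(61 + 10k + k^2)/(-264 + 9k + 3k^2)

Apply the Euclidean algorithm:
  k^3 + 18k^2 + 141k + 488 = (1/3)(3k^3 + 33k^2 - 192k - 2112) + (7k^2 + 205k + 1192)
  3k^3 + 33k^2 - 192k - 2112 = ((3/7)k - 384/49)(7k^2 + 205k + 1192) + ((44280/49)k + 354240/49)
  7k^2 + 205k + 1192 = ((343/44280)k + 7301/44280)((44280/49)k + 354240/49) + (0)
Last nonzero remainder: (44280/49)k + 354240/49. Dividing through by 44280/49 gives the monic gcd k + 8.
Cancel k + 8 from numerator and denominator to get the reduced form.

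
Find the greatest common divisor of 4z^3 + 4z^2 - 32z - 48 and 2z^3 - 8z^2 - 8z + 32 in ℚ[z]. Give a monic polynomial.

By polynomial division,
  4z^3 + 4z^2 - 32z - 48 = (2)(2z^3 - 8z^2 - 8z + 32) + (20z^2 - 16z - 112)
  2z^3 - 8z^2 - 8z + 32 = ((1/10)z - 8/25)(20z^2 - 16z - 112) + (-(48/25)z - 96/25)
  20z^2 - 16z - 112 = (-(125/12)z + 175/6)(-(48/25)z - 96/25) + (0)
Last nonzero remainder: -(48/25)z - 96/25. Dividing through by -48/25 gives the monic gcd z + 2.

z + 2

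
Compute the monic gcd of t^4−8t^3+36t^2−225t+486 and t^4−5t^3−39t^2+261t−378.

t^2−9t+18

Euclidean algorithm in ℚ[t]:
  t^4−8t^3+36t^2−225t+486 = (t^4−5t^3−39t^2+261t−378) + (−3t^3+75t^2−486t+864)
  t^4−5t^3−39t^2+261t−378 = (−(1/3)t−20/3)(−3t^3+75t^2−486t+864) + (299t^2−2691t+5382)
  −3t^3+75t^2−486t+864 = (−(3/299)t+48/299)(299t^2−2691t+5382) + (0)
Last nonzero remainder: 299t^2−2691t+5382. Dividing through by 299 gives the monic gcd t^2−9t+18.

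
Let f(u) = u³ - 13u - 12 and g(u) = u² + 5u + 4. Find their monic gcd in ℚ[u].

Apply the Euclidean algorithm:
  u³ - 13u - 12 = (u - 5)(u² + 5u + 4) + (8u + 8)
  u² + 5u + 4 = ((1/8)u + 1/2)(8u + 8) + (0)
Last nonzero remainder: 8u + 8. Dividing through by 8 gives the monic gcd u + 1.

u + 1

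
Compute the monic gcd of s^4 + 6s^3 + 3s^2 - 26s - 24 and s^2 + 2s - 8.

s^2 + 2s - 8

Euclidean algorithm in ℚ[s]:
  s^4 + 6s^3 + 3s^2 - 26s - 24 = (s^2 + 4s + 3)(s^2 + 2s - 8) + (0)
The last nonzero remainder s^2 + 2s - 8 is already monic.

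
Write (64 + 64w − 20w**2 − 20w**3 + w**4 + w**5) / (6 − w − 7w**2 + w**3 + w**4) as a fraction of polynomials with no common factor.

By polynomial division,
  w**5 + w**4 − 20w**3 − 20w**2 + 64w + 64 = (w)(w**4 + w**3 − 7w**2 − w + 6) + (−13w**3 − 19w**2 + 58w + 64)
  w**4 + w**3 − 7w**2 − w + 6 = (−(1/13)w + 6/169)(−13w**3 − 19w**2 + 58w + 64) + (−(315/169)w**2 + (315/169)w + 630/169)
  −13w**3 − 19w**2 + 58w + 64 = ((2197/315)w + 5408/315)(−(315/169)w**2 + (315/169)w + 630/169) + (0)
Last nonzero remainder: −(315/169)w**2 + (315/169)w + 630/169. Dividing through by −315/169 gives the monic gcd w**2 − w − 2.
Cancel w**2 − w − 2 from numerator and denominator to get the reduced form.

(−32 − 16w + 2w**2 + w**3)/(−3 + 2w + w**2)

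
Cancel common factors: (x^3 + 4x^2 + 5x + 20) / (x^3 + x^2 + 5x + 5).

(x + 4)/(x + 1)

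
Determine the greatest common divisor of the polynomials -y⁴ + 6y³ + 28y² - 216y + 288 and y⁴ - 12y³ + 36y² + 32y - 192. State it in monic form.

y² - 10y + 24

Euclidean algorithm in ℚ[y]:
  -y⁴ + 6y³ + 28y² - 216y + 288 = (-1)(y⁴ - 12y³ + 36y² + 32y - 192) + (-6y³ + 64y² - 184y + 96)
  y⁴ - 12y³ + 36y² + 32y - 192 = (-(1/6)y + 2/9)(-6y³ + 64y² - 184y + 96) + (-(80/9)y² + (800/9)y - 640/3)
  -6y³ + 64y² - 184y + 96 = ((27/40)y - 9/20)(-(80/9)y² + (800/9)y - 640/3) + (0)
Last nonzero remainder: -(80/9)y² + (800/9)y - 640/3. Dividing through by -80/9 gives the monic gcd y² - 10y + 24.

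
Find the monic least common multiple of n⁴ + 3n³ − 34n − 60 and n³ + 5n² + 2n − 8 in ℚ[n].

Euclidean algorithm in ℚ[n]:
  n⁴ + 3n³ − 34n − 60 = (n − 2)(n³ + 5n² + 2n − 8) + (8n² − 22n − 76)
  n³ + 5n² + 2n − 8 = ((1/8)n + 31/32)(8n² − 22n − 76) + ((525/16)n + 525/8)
  8n² − 22n − 76 = ((128/525)n − 608/525)((525/16)n + 525/8) + (0)
Last nonzero remainder: (525/16)n + 525/8. Dividing through by 525/16 gives the monic gcd n + 2.
Then lcm(f, g) = f·g / gcd(f, g); expanding and making the result monic gives the answer.

n⁶ + 6n⁵ + 5n⁴ − 46n³ − 162n² − 44n + 240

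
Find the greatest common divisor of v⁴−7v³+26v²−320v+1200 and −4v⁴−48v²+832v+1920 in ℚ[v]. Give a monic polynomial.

v³−2v²+16v−240

Euclidean algorithm in ℚ[v]:
  v⁴−7v³+26v²−320v+1200 = (−1/4)(−4v⁴−48v²+832v+1920) + (−7v³+14v²−112v+1680)
  −4v⁴−48v²+832v+1920 = ((4/7)v+8/7)(−7v³+14v²−112v+1680) + (0)
Last nonzero remainder: −7v³+14v²−112v+1680. Dividing through by −7 gives the monic gcd v³−2v²+16v−240.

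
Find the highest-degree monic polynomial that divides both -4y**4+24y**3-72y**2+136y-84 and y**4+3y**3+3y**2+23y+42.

y**2-2y+7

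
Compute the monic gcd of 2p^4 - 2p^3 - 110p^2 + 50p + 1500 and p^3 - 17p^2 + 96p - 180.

Euclidean algorithm in ℚ[p]:
  2p^4 - 2p^3 - 110p^2 + 50p + 1500 = (2p + 32)(p^3 - 17p^2 + 96p - 180) + (242p^2 - 2662p + 7260)
  p^3 - 17p^2 + 96p - 180 = ((1/242)p - 3/121)(242p^2 - 2662p + 7260) + (0)
Last nonzero remainder: 242p^2 - 2662p + 7260. Dividing through by 242 gives the monic gcd p^2 - 11p + 30.

p^2 - 11p + 30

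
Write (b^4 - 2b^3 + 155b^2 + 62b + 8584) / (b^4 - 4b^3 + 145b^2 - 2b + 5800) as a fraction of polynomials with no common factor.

Apply the Euclidean algorithm:
  b^4 - 2b^3 + 155b^2 + 62b + 8584 = (b^4 - 4b^3 + 145b^2 - 2b + 5800) + (2b^3 + 10b^2 + 64b + 2784)
  b^4 - 4b^3 + 145b^2 - 2b + 5800 = ((1/2)b - 9/2)(2b^3 + 10b^2 + 64b + 2784) + (158b^2 - 1106b + 18328)
  2b^3 + 10b^2 + 64b + 2784 = ((1/79)b + 12/79)(158b^2 - 1106b + 18328) + (0)
Last nonzero remainder: 158b^2 - 1106b + 18328. Dividing through by 158 gives the monic gcd b^2 - 7b + 116.
Cancel b^2 - 7b + 116 from numerator and denominator to get the reduced form.

(b^2 + 5b + 74)/(b^2 + 3b + 50)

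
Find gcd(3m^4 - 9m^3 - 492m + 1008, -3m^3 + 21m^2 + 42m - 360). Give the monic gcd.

m - 6

By polynomial division,
  3m^4 - 9m^3 - 492m + 1008 = (-m - 4)(-3m^3 + 21m^2 + 42m - 360) + (126m^2 - 684m - 432)
  -3m^3 + 21m^2 + 42m - 360 = (-(1/42)m + 11/294)(126m^2 - 684m - 432) + ((2808/49)m - 16848/49)
  126m^2 - 684m - 432 = ((343/156)m + 49/39)((2808/49)m - 16848/49) + (0)
Last nonzero remainder: (2808/49)m - 16848/49. Dividing through by 2808/49 gives the monic gcd m - 6.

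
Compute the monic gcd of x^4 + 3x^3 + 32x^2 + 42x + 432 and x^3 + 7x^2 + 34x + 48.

x^2 + 5x + 24

Euclidean algorithm in ℚ[x]:
  x^4 + 3x^3 + 32x^2 + 42x + 432 = (x − 4)(x^3 + 7x^2 + 34x + 48) + (26x^2 + 130x + 624)
  x^3 + 7x^2 + 34x + 48 = ((1/26)x + 1/13)(26x^2 + 130x + 624) + (0)
Last nonzero remainder: 26x^2 + 130x + 624. Dividing through by 26 gives the monic gcd x^2 + 5x + 24.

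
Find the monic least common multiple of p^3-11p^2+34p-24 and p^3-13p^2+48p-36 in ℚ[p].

By polynomial division,
  p^3-11p^2+34p-24 = (p^3-13p^2+48p-36) + (2p^2-14p+12)
  p^3-13p^2+48p-36 = ((1/2)p-3)(2p^2-14p+12) + (0)
Last nonzero remainder: 2p^2-14p+12. Dividing through by 2 gives the monic gcd p^2-7p+6.
Then lcm(f, g) = f·g / gcd(f, g); expanding and making the result monic gives the answer.

p^4-17p^3+100p^2-228p+144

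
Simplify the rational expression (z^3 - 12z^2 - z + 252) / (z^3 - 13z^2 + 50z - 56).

(z^2 - 5z - 36)/(z^2 - 6z + 8)

Apply the Euclidean algorithm:
  z^3 - 12z^2 - z + 252 = (z^3 - 13z^2 + 50z - 56) + (z^2 - 51z + 308)
  z^3 - 13z^2 + 50z - 56 = (z + 38)(z^2 - 51z + 308) + (1680z - 11760)
  z^2 - 51z + 308 = ((1/1680)z - 11/420)(1680z - 11760) + (0)
Last nonzero remainder: 1680z - 11760. Dividing through by 1680 gives the monic gcd z - 7.
Cancel z - 7 from numerator and denominator to get the reduced form.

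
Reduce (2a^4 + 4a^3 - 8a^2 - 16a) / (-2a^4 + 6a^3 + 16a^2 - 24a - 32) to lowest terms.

Repeated division with remainder:
  2a^4 + 4a^3 - 8a^2 - 16a = (-1)(-2a^4 + 6a^3 + 16a^2 - 24a - 32) + (10a^3 + 8a^2 - 40a - 32)
  -2a^4 + 6a^3 + 16a^2 - 24a - 32 = (-(1/5)a + 19/25)(10a^3 + 8a^2 - 40a - 32) + ((48/25)a^2 - 192/25)
  10a^3 + 8a^2 - 40a - 32 = ((125/24)a + 25/6)((48/25)a^2 - 192/25) + (0)
Last nonzero remainder: (48/25)a^2 - 192/25. Dividing through by 48/25 gives the monic gcd a^2 - 4.
Cancel a^2 - 4 from numerator and denominator to get the reduced form.

(-a^2 - 2a)/(a^2 - 3a - 4)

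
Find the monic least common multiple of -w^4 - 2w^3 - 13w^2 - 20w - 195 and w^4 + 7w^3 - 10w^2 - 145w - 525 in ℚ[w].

Apply the Euclidean algorithm:
  -w^4 - 2w^3 - 13w^2 - 20w - 195 = (-1)(w^4 + 7w^3 - 10w^2 - 145w - 525) + (5w^3 - 23w^2 - 165w - 720)
  w^4 + 7w^3 - 10w^2 - 145w - 525 = ((1/5)w + 58/25)(5w^3 - 23w^2 - 165w - 720) + ((1909/25)w^2 + (1909/5)w + 5727/5)
  5w^3 - 23w^2 - 165w - 720 = ((125/1909)w - 1200/1909)((1909/25)w^2 + (1909/5)w + 5727/5) + (0)
Last nonzero remainder: (1909/25)w^2 + (1909/5)w + 5727/5. Dividing through by 1909/25 gives the monic gcd w^2 + 5w + 15.
Then lcm(f, g) = f·g / gcd(f, g); expanding and making the result monic gives the answer.

w^6 + 4w^5 - 18w^4 - 24w^3 - 220w^2 - 310w - 6825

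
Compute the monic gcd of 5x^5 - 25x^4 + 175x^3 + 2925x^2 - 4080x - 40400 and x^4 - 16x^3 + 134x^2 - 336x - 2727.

x^2 - 10x + 101

Repeated division with remainder:
  5x^5 - 25x^4 + 175x^3 + 2925x^2 - 4080x - 40400 = (5x + 55)(x^4 - 16x^3 + 134x^2 - 336x - 2727) + (385x^3 - 2765x^2 + 28035x + 109585)
  x^4 - 16x^3 + 134x^2 - 336x - 2727 = ((1/385)x - 97/4235)(385x^3 - 2765x^2 + 28035x + 109585) + (-(260/121)x^2 + (2600/121)x - 26260/121)
  385x^3 - 2765x^2 + 28035x + 109585 = (-(9317/52)x - 26257/52)(-(260/121)x^2 + (2600/121)x - 26260/121) + (0)
Last nonzero remainder: -(260/121)x^2 + (2600/121)x - 26260/121. Dividing through by -260/121 gives the monic gcd x^2 - 10x + 101.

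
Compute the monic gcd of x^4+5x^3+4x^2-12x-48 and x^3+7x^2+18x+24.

By polynomial division,
  x^4+5x^3+4x^2-12x-48 = (x-2)(x^3+7x^2+18x+24) + (0)
The last nonzero remainder x^3+7x^2+18x+24 is already monic.

x^3+7x^2+18x+24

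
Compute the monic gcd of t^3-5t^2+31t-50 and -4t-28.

Apply the Euclidean algorithm:
  t^3-5t^2+31t-50 = (-(1/4)t^2+3t-115/4)(-4t-28) + (-855)
  -4t-28 = ((4/855)t+28/855)(-855) + (0)
The last nonzero remainder is the constant -855, so the polynomials are coprime and gcd = 1.

1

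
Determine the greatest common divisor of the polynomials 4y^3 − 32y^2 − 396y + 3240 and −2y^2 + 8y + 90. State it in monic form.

By polynomial division,
  4y^3 − 32y^2 − 396y + 3240 = (−2y + 8)(−2y^2 + 8y + 90) + (−280y + 2520)
  −2y^2 + 8y + 90 = ((1/140)y + 1/28)(−280y + 2520) + (0)
Last nonzero remainder: −280y + 2520. Dividing through by −280 gives the monic gcd y − 9.

y − 9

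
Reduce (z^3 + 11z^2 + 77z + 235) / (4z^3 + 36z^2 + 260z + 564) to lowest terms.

(z + 5)/(4z + 12)

Repeated division with remainder:
  z^3 + 11z^2 + 77z + 235 = (1/4)(4z^3 + 36z^2 + 260z + 564) + (2z^2 + 12z + 94)
  4z^3 + 36z^2 + 260z + 564 = (2z + 6)(2z^2 + 12z + 94) + (0)
Last nonzero remainder: 2z^2 + 12z + 94. Dividing through by 2 gives the monic gcd z^2 + 6z + 47.
Cancel z^2 + 6z + 47 from numerator and denominator to get the reduced form.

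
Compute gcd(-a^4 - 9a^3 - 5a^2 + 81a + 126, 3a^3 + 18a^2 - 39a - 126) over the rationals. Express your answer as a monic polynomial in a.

a^3 + 6a^2 - 13a - 42

Apply the Euclidean algorithm:
  -a^4 - 9a^3 - 5a^2 + 81a + 126 = (-(1/3)a - 1)(3a^3 + 18a^2 - 39a - 126) + (0)
Last nonzero remainder: 3a^3 + 18a^2 - 39a - 126. Dividing through by 3 gives the monic gcd a^3 + 6a^2 - 13a - 42.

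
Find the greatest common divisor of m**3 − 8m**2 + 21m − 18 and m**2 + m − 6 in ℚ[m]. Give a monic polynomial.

Repeated division with remainder:
  m**3 − 8m**2 + 21m − 18 = (m − 9)(m**2 + m − 6) + (36m − 72)
  m**2 + m − 6 = ((1/36)m + 1/12)(36m − 72) + (0)
Last nonzero remainder: 36m − 72. Dividing through by 36 gives the monic gcd m − 2.

m − 2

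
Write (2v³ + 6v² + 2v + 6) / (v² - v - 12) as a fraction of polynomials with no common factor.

(2v² + 2)/(v - 4)

Euclidean algorithm in ℚ[v]:
  2v³ + 6v² + 2v + 6 = (2v + 8)(v² - v - 12) + (34v + 102)
  v² - v - 12 = ((1/34)v - 2/17)(34v + 102) + (0)
Last nonzero remainder: 34v + 102. Dividing through by 34 gives the monic gcd v + 3.
Cancel v + 3 from numerator and denominator to get the reduced form.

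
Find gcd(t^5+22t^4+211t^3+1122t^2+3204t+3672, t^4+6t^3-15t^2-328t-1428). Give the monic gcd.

Euclidean algorithm in ℚ[t]:
  t^5+22t^4+211t^3+1122t^2+3204t+3672 = (t+16)(t^4+6t^3-15t^2-328t-1428) + (130t^3+1690t^2+9880t+26520)
  t^4+6t^3-15t^2-328t-1428 = ((1/130)t-7/130)(130t^3+1690t^2+9880t+26520) + (0)
Last nonzero remainder: 130t^3+1690t^2+9880t+26520. Dividing through by 130 gives the monic gcd t^3+13t^2+76t+204.

t^3+13t^2+76t+204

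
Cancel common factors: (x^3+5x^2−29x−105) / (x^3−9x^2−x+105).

(x+7)/(x−7)

Repeated division with remainder:
  x^3+5x^2−29x−105 = (x^3−9x^2−x+105) + (14x^2−28x−210)
  x^3−9x^2−x+105 = ((1/14)x−1/2)(14x^2−28x−210) + (0)
Last nonzero remainder: 14x^2−28x−210. Dividing through by 14 gives the monic gcd x^2−2x−15.
Cancel x^2−2x−15 from numerator and denominator to get the reduced form.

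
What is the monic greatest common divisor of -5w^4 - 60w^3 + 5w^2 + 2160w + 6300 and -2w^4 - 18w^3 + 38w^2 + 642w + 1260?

w^3 + 6w^2 - 37w - 210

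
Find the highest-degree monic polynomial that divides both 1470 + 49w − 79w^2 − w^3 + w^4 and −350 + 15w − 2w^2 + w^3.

Apply the Euclidean algorithm:
  w^4 − w^3 − 79w^2 + 49w + 1470 = (w + 1)(w^3 − 2w^2 + 15w − 350) + (−92w^2 + 384w + 1820)
  w^3 − 2w^2 + 15w − 350 = (−(1/92)w − 25/1058)(−92w^2 + 384w + 1820) + ((23200/529)w − 162400/529)
  −92w^2 + 384w + 1820 = (−(12167/5800)w − 6877/1160)((23200/529)w − 162400/529) + (0)
Last nonzero remainder: (23200/529)w − 162400/529. Dividing through by 23200/529 gives the monic gcd w − 7.

−7 + w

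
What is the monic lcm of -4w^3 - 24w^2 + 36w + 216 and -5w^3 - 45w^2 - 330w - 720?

Repeated division with remainder:
  -4w^3 - 24w^2 + 36w + 216 = (4/5)(-5w^3 - 45w^2 - 330w - 720) + (12w^2 + 300w + 792)
  -5w^3 - 45w^2 - 330w - 720 = (-(5/12)w + 20/3)(12w^2 + 300w + 792) + (-2000w - 6000)
  12w^2 + 300w + 792 = (-(3/500)w - 33/250)(-2000w - 6000) + (0)
Last nonzero remainder: -2000w - 6000. Dividing through by -2000 gives the monic gcd w + 3.
Then lcm(f, g) = f·g / gcd(f, g); expanding and making the result monic gives the answer.

w^5 + 12w^4 + 75w^3 + 180w^2 - 756w - 2592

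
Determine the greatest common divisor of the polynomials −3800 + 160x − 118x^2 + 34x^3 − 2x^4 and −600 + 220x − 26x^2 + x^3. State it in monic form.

Apply the Euclidean algorithm:
  −2x^4 + 34x^3 − 118x^2 + 160x − 3800 = (−2x − 18)(x^3 − 26x^2 + 220x − 600) + (−146x^2 + 2920x − 14600)
  x^3 − 26x^2 + 220x − 600 = (−(1/146)x + 3/73)(−146x^2 + 2920x − 14600) + (0)
Last nonzero remainder: −146x^2 + 2920x − 14600. Dividing through by −146 gives the monic gcd x^2 − 20x + 100.

100 − 20x + x^2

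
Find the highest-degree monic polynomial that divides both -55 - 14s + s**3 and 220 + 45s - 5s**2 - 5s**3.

11 + 5s + s**2

By polynomial division,
  s**3 - 14s - 55 = (-1/5)(-5s**3 - 5s**2 + 45s + 220) + (-s**2 - 5s - 11)
  -5s**3 - 5s**2 + 45s + 220 = (5s - 20)(-s**2 - 5s - 11) + (0)
Last nonzero remainder: -s**2 - 5s - 11. Dividing through by -1 gives the monic gcd s**2 + 5s + 11.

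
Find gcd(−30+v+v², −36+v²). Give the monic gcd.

Repeated division with remainder:
  v²+v−30 = (v²−36) + (v+6)
  v²−36 = (v−6)(v+6) + (0)
The last nonzero remainder v+6 is already monic.

6+v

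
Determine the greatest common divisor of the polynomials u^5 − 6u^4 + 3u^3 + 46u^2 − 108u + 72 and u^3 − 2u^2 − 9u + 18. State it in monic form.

u^3 − 2u^2 − 9u + 18

Repeated division with remainder:
  u^5 − 6u^4 + 3u^3 + 46u^2 − 108u + 72 = (u^2 − 4u + 4)(u^3 − 2u^2 − 9u + 18) + (0)
The last nonzero remainder u^3 − 2u^2 − 9u + 18 is already monic.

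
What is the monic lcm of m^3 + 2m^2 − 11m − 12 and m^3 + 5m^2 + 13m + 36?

m^5 + 3m^4 − 5m^2 − 111m − 108

By polynomial division,
  m^3 + 2m^2 − 11m − 12 = (m^3 + 5m^2 + 13m + 36) + (−3m^2 − 24m − 48)
  m^3 + 5m^2 + 13m + 36 = (−(1/3)m + 1)(−3m^2 − 24m − 48) + (21m + 84)
  −3m^2 − 24m − 48 = (−(1/7)m − 4/7)(21m + 84) + (0)
Last nonzero remainder: 21m + 84. Dividing through by 21 gives the monic gcd m + 4.
Then lcm(f, g) = f·g / gcd(f, g); expanding and making the result monic gives the answer.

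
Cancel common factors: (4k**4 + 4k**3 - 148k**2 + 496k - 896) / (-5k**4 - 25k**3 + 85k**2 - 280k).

(-4k + 16)/(5k)

By polynomial division,
  4k**4 + 4k**3 - 148k**2 + 496k - 896 = (-4/5)(-5k**4 - 25k**3 + 85k**2 - 280k) + (-16k**3 - 80k**2 + 272k - 896)
  -5k**4 - 25k**3 + 85k**2 - 280k = ((5/16)k)(-16k**3 - 80k**2 + 272k - 896) + (0)
Last nonzero remainder: -16k**3 - 80k**2 + 272k - 896. Dividing through by -16 gives the monic gcd k**3 + 5k**2 - 17k + 56.
Cancel k**3 + 5k**2 - 17k + 56 from numerator and denominator to get the reduced form.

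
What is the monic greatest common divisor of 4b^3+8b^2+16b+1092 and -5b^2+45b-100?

1

Euclidean algorithm in ℚ[b]:
  4b^3+8b^2+16b+1092 = (-(4/5)b-44/5)(-5b^2+45b-100) + (332b+212)
  -5b^2+45b-100 = (-(5/332)b+1000/6889)(332b+212) + (-900900/6889)
  332b+212 = (-(571787/225225)b-365117/225225)(-900900/6889) + (0)
The last nonzero remainder is the constant -900900/6889, so the polynomials are coprime and gcd = 1.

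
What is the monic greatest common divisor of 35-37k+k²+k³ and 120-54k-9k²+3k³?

-5+k

Repeated division with remainder:
  k³+k²-37k+35 = (1/3)(3k³-9k²-54k+120) + (4k²-19k-5)
  3k³-9k²-54k+120 = ((3/4)k+21/16)(4k²-19k-5) + (-(405/16)k+2025/16)
  4k²-19k-5 = (-(64/405)k-16/405)(-(405/16)k+2025/16) + (0)
Last nonzero remainder: -(405/16)k+2025/16. Dividing through by -405/16 gives the monic gcd k-5.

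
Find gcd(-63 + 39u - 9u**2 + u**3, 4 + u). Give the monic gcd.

1

Euclidean algorithm in ℚ[u]:
  u**3 - 9u**2 + 39u - 63 = (u**2 - 13u + 91)(u + 4) + (-427)
  u + 4 = (-(1/427)u - 4/427)(-427) + (0)
The last nonzero remainder is the constant -427, so the polynomials are coprime and gcd = 1.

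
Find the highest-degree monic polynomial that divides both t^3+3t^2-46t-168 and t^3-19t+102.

t+6

Euclidean algorithm in ℚ[t]:
  t^3+3t^2-46t-168 = (t^3-19t+102) + (3t^2-27t-270)
  t^3-19t+102 = ((1/3)t+3)(3t^2-27t-270) + (152t+912)
  3t^2-27t-270 = ((3/152)t-45/152)(152t+912) + (0)
Last nonzero remainder: 152t+912. Dividing through by 152 gives the monic gcd t+6.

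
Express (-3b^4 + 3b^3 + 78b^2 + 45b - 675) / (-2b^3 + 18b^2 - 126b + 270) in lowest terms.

Apply the Euclidean algorithm:
  -3b^4 + 3b^3 + 78b^2 + 45b - 675 = ((3/2)b + 12)(-2b^3 + 18b^2 - 126b + 270) + (51b^2 + 1152b - 3915)
  -2b^3 + 18b^2 - 126b + 270 = (-(2/51)b + 358/289)(51b^2 + 1152b - 3915) + (-(493200/289)b + 1479600/289)
  51b^2 + 1152b - 3915 = (-(4913/164400)b - 8381/10960)(-(493200/289)b + 1479600/289) + (0)
Last nonzero remainder: -(493200/289)b + 1479600/289. Dividing through by -493200/289 gives the monic gcd b - 3.
Cancel b - 3 from numerator and denominator to get the reduced form.

(3b^3 + 6b^2 - 60b - 225)/(2b^2 - 12b + 90)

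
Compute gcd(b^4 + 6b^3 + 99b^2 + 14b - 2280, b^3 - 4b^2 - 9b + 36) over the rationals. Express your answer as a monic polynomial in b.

Repeated division with remainder:
  b^4 + 6b^3 + 99b^2 + 14b - 2280 = (b + 10)(b^3 - 4b^2 - 9b + 36) + (148b^2 + 68b - 2640)
  b^3 - 4b^2 - 9b + 36 = ((1/148)b - 165/5476)(148b^2 + 68b - 2640) + ((14904/1369)b - 59616/1369)
  148b^2 + 68b - 2640 = ((50653/3726)b + 75295/1242)((14904/1369)b - 59616/1369) + (0)
Last nonzero remainder: (14904/1369)b - 59616/1369. Dividing through by 14904/1369 gives the monic gcd b - 4.

b - 4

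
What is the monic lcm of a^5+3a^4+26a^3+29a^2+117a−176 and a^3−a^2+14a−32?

By polynomial division,
  a^5+3a^4+26a^3+29a^2+117a−176 = (a^2+4a+16)(a^3−a^2+14a−32) + (21a^2+21a+336)
  a^3−a^2+14a−32 = ((1/21)a−2/21)(21a^2+21a+336) + (0)
Last nonzero remainder: 21a^2+21a+336. Dividing through by 21 gives the monic gcd a^2+a+16.
Then lcm(f, g) = f·g / gcd(f, g); expanding and making the result monic gives the answer.

a^6+a^5+20a^4−23a^3+59a^2−410a+352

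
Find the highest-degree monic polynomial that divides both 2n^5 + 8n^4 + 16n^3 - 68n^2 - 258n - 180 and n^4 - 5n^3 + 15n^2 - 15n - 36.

Euclidean algorithm in ℚ[n]:
  2n^5 + 8n^4 + 16n^3 - 68n^2 - 258n - 180 = (2n + 18)(n^4 - 5n^3 + 15n^2 - 15n - 36) + (76n^3 - 308n^2 + 84n + 468)
  n^4 - 5n^3 + 15n^2 - 15n - 36 = ((1/76)n - 9/722)(76n^3 - 308n^2 + 84n + 468) + ((3630/361)n^2 - (7260/361)n - 10890/361)
  76n^3 - 308n^2 + 84n + 468 = ((13718/1815)n - 9386/605)((3630/361)n^2 - (7260/361)n - 10890/361) + (0)
Last nonzero remainder: (3630/361)n^2 - (7260/361)n - 10890/361. Dividing through by 3630/361 gives the monic gcd n^2 - 2n - 3.

n^2 - 2n - 3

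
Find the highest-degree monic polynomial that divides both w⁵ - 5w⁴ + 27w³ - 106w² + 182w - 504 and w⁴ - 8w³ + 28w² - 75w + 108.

Repeated division with remainder:
  w⁵ - 5w⁴ + 27w³ - 106w² + 182w - 504 = (w + 3)(w⁴ - 8w³ + 28w² - 75w + 108) + (23w³ - 115w² + 299w - 828)
  w⁴ - 8w³ + 28w² - 75w + 108 = ((1/23)w - 3/23)(23w³ - 115w² + 299w - 828) + (0)
Last nonzero remainder: 23w³ - 115w² + 299w - 828. Dividing through by 23 gives the monic gcd w³ - 5w² + 13w - 36.

w³ - 5w² + 13w - 36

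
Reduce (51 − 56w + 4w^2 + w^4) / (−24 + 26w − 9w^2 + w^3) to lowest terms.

Repeated division with remainder:
  w^4 + 4w^2 − 56w + 51 = (w + 9)(w^3 − 9w^2 + 26w − 24) + (59w^2 − 266w + 267)
  w^3 − 9w^2 + 26w − 24 = ((1/59)w − 265/3481)(59w^2 − 266w + 267) + ((4263/3481)w − 12789/3481)
  59w^2 − 266w + 267 = ((205379/4263)w − 309809/4263)((4263/3481)w − 12789/3481) + (0)
Last nonzero remainder: (4263/3481)w − 12789/3481. Dividing through by 4263/3481 gives the monic gcd w − 3.
Cancel w − 3 from numerator and denominator to get the reduced form.

(−17 + 13w + 3w^2 + w^3)/(8 − 6w + w^2)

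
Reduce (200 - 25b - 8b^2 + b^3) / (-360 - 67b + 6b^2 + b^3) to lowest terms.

(-5 + b)/(9 + b)

Apply the Euclidean algorithm:
  b^3 - 8b^2 - 25b + 200 = (b^3 + 6b^2 - 67b - 360) + (-14b^2 + 42b + 560)
  b^3 + 6b^2 - 67b - 360 = (-(1/14)b - 9/14)(-14b^2 + 42b + 560) + (0)
Last nonzero remainder: -14b^2 + 42b + 560. Dividing through by -14 gives the monic gcd b^2 - 3b - 40.
Cancel b^2 - 3b - 40 from numerator and denominator to get the reduced form.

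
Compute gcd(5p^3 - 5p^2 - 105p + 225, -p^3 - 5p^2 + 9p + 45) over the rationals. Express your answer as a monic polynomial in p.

p^2 + 2p - 15

Repeated division with remainder:
  5p^3 - 5p^2 - 105p + 225 = (-5)(-p^3 - 5p^2 + 9p + 45) + (-30p^2 - 60p + 450)
  -p^3 - 5p^2 + 9p + 45 = ((1/30)p + 1/10)(-30p^2 - 60p + 450) + (0)
Last nonzero remainder: -30p^2 - 60p + 450. Dividing through by -30 gives the monic gcd p^2 + 2p - 15.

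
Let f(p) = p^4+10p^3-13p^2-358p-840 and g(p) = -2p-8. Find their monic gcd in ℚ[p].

p+4

By polynomial division,
  p^4+10p^3-13p^2-358p-840 = (-(1/2)p^3-3p^2+(37/2)p+105)(-2p-8) + (0)
Last nonzero remainder: -2p-8. Dividing through by -2 gives the monic gcd p+4.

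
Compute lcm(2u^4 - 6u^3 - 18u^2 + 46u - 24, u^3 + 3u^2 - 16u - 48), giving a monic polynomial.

u^5 + u^4 - 21u^3 - 13u^2 + 80u - 48

Euclidean algorithm in ℚ[u]:
  2u^4 - 6u^3 - 18u^2 + 46u - 24 = (2u - 12)(u^3 + 3u^2 - 16u - 48) + (50u^2 - 50u - 600)
  u^3 + 3u^2 - 16u - 48 = ((1/50)u + 2/25)(50u^2 - 50u - 600) + (0)
Last nonzero remainder: 50u^2 - 50u - 600. Dividing through by 50 gives the monic gcd u^2 - u - 12.
Then lcm(f, g) = f·g / gcd(f, g); expanding and making the result monic gives the answer.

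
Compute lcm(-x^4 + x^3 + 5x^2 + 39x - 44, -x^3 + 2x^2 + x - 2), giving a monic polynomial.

x^6 - 2x^5 - 6x^4 - 32x^3 + 93x^2 + 34x - 88

Euclidean algorithm in ℚ[x]:
  -x^4 + x^3 + 5x^2 + 39x - 44 = (x + 1)(-x^3 + 2x^2 + x - 2) + (2x^2 + 40x - 42)
  -x^3 + 2x^2 + x - 2 = (-(1/2)x + 11)(2x^2 + 40x - 42) + (-460x + 460)
  2x^2 + 40x - 42 = (-(1/230)x - 21/230)(-460x + 460) + (0)
Last nonzero remainder: -460x + 460. Dividing through by -460 gives the monic gcd x - 1.
Then lcm(f, g) = f·g / gcd(f, g); expanding and making the result monic gives the answer.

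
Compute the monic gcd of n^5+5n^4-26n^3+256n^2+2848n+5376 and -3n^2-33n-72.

n^2+11n+24

Euclidean algorithm in ℚ[n]:
  n^5+5n^4-26n^3+256n^2+2848n+5376 = (-(1/3)n^3+2n^2-(16/3)n-224/3)(-3n^2-33n-72) + (0)
Last nonzero remainder: -3n^2-33n-72. Dividing through by -3 gives the monic gcd n^2+11n+24.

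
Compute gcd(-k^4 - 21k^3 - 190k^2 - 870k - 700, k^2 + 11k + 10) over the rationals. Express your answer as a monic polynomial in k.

k^2 + 11k + 10

Euclidean algorithm in ℚ[k]:
  -k^4 - 21k^3 - 190k^2 - 870k - 700 = (-k^2 - 10k - 70)(k^2 + 11k + 10) + (0)
The last nonzero remainder k^2 + 11k + 10 is already monic.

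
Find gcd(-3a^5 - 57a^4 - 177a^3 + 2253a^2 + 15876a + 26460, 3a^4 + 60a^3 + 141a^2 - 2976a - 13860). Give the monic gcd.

a^3 + 9a^2 - 52a - 420

Apply the Euclidean algorithm:
  -3a^5 - 57a^4 - 177a^3 + 2253a^2 + 15876a + 26460 = (-a + 1)(3a^4 + 60a^3 + 141a^2 - 2976a - 13860) + (-96a^3 - 864a^2 + 4992a + 40320)
  3a^4 + 60a^3 + 141a^2 - 2976a - 13860 = (-(1/32)a - 11/32)(-96a^3 - 864a^2 + 4992a + 40320) + (0)
Last nonzero remainder: -96a^3 - 864a^2 + 4992a + 40320. Dividing through by -96 gives the monic gcd a^3 + 9a^2 - 52a - 420.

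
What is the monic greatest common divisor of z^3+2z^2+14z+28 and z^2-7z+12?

1

Repeated division with remainder:
  z^3+2z^2+14z+28 = (z+9)(z^2-7z+12) + (65z-80)
  z^2-7z+12 = ((1/65)z-15/169)(65z-80) + (828/169)
  65z-80 = ((10985/828)z-3380/207)(828/169) + (0)
The last nonzero remainder is the constant 828/169, so the polynomials are coprime and gcd = 1.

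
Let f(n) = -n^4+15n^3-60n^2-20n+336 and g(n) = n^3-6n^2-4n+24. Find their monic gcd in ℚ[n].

n^2-4n-12

By polynomial division,
  -n^4+15n^3-60n^2-20n+336 = (-n+9)(n^3-6n^2-4n+24) + (-10n^2+40n+120)
  n^3-6n^2-4n+24 = (-(1/10)n+1/5)(-10n^2+40n+120) + (0)
Last nonzero remainder: -10n^2+40n+120. Dividing through by -10 gives the monic gcd n^2-4n-12.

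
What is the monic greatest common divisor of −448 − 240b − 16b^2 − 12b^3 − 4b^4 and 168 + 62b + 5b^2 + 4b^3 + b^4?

By polynomial division,
  −4b^4 − 12b^3 − 16b^2 − 240b − 448 = (−4)(b^4 + 4b^3 + 5b^2 + 62b + 168) + (4b^3 + 4b^2 + 8b + 224)
  b^4 + 4b^3 + 5b^2 + 62b + 168 = ((1/4)b + 3/4)(4b^3 + 4b^2 + 8b + 224) + (0)
Last nonzero remainder: 4b^3 + 4b^2 + 8b + 224. Dividing through by 4 gives the monic gcd b^3 + b^2 + 2b + 56.

56 + 2b + b^2 + b^3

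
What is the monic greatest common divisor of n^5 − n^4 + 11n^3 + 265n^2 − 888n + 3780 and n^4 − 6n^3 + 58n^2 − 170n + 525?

Euclidean algorithm in ℚ[n]:
  n^5 − n^4 + 11n^3 + 265n^2 − 888n + 3780 = (n + 5)(n^4 − 6n^3 + 58n^2 − 170n + 525) + (−17n^3 + 145n^2 − 563n + 1155)
  n^4 − 6n^3 + 58n^2 − 170n + 525 = (−(1/17)n − 43/289)(−17n^3 + 145n^2 − 563n + 1155) + ((13426/289)n^2 − (53704/289)n + 201390/289)
  −17n^3 + 145n^2 − 563n + 1155 = (−(4913/13426)n + 3179/1918)((13426/289)n^2 − (53704/289)n + 201390/289) + (0)
Last nonzero remainder: (13426/289)n^2 − (53704/289)n + 201390/289. Dividing through by 13426/289 gives the monic gcd n^2 − 4n + 15.

n^2 − 4n + 15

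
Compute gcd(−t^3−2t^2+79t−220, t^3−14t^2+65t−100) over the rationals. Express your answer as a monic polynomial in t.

Repeated division with remainder:
  −t^3−2t^2+79t−220 = (−1)(t^3−14t^2+65t−100) + (−16t^2+144t−320)
  t^3−14t^2+65t−100 = (−(1/16)t+5/16)(−16t^2+144t−320) + (0)
Last nonzero remainder: −16t^2+144t−320. Dividing through by −16 gives the monic gcd t^2−9t+20.

t^2−9t+20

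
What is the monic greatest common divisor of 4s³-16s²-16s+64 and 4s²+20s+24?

Euclidean algorithm in ℚ[s]:
  4s³-16s²-16s+64 = (s-9)(4s²+20s+24) + (140s+280)
  4s²+20s+24 = ((1/35)s+3/35)(140s+280) + (0)
Last nonzero remainder: 140s+280. Dividing through by 140 gives the monic gcd s+2.

s+2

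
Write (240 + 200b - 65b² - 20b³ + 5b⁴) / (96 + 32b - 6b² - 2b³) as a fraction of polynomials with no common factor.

By polynomial division,
  5b⁴ - 20b³ - 65b² + 200b + 240 = (-(5/2)b + 35/2)(-2b³ - 6b² + 32b + 96) + (120b² - 120b - 1440)
  -2b³ - 6b² + 32b + 96 = (-(1/60)b - 1/15)(120b² - 120b - 1440) + (0)
Last nonzero remainder: 120b² - 120b - 1440. Dividing through by 120 gives the monic gcd b² - b - 12.
Cancel b² - b - 12 from numerator and denominator to get the reduced form.

(20 + 15b - 5b²)/(8 + 2b)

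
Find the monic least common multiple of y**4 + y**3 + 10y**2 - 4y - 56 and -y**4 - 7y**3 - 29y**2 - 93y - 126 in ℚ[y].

y**6 + 7y**5 + 25y**4 + 65y**3 + 10y**2 - 372y - 504

Repeated division with remainder:
  y**4 + y**3 + 10y**2 - 4y - 56 = (-1)(-y**4 - 7y**3 - 29y**2 - 93y - 126) + (-6y**3 - 19y**2 - 97y - 182)
  -y**4 - 7y**3 - 29y**2 - 93y - 126 = ((1/6)y + 23/36)(-6y**3 - 19y**2 - 97y - 182) + (-(25/36)y**2 - (25/36)y - 175/18)
  -6y**3 - 19y**2 - 97y - 182 = ((216/25)y + 468/25)(-(25/36)y**2 - (25/36)y - 175/18) + (0)
Last nonzero remainder: -(25/36)y**2 - (25/36)y - 175/18. Dividing through by -25/36 gives the monic gcd y**2 + y + 14.
Then lcm(f, g) = f·g / gcd(f, g); expanding and making the result monic gives the answer.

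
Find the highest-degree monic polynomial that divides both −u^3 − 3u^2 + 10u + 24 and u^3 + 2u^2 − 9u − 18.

u^2 − u − 6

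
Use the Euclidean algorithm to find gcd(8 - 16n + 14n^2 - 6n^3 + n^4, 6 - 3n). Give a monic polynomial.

-2 + n

Apply the Euclidean algorithm:
  n^4 - 6n^3 + 14n^2 - 16n + 8 = (-(1/3)n^3 + (4/3)n^2 - 2n + 4/3)(-3n + 6) + (0)
Last nonzero remainder: -3n + 6. Dividing through by -3 gives the monic gcd n - 2.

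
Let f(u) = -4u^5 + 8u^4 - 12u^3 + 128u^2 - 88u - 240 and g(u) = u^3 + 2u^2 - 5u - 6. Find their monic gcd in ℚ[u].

Repeated division with remainder:
  -4u^5 + 8u^4 - 12u^3 + 128u^2 - 88u - 240 = (-4u^2 + 16u - 64)(u^3 + 2u^2 - 5u - 6) + (312u^2 - 312u - 624)
  u^3 + 2u^2 - 5u - 6 = ((1/312)u + 1/104)(312u^2 - 312u - 624) + (0)
Last nonzero remainder: 312u^2 - 312u - 624. Dividing through by 312 gives the monic gcd u^2 - u - 2.

u^2 - u - 2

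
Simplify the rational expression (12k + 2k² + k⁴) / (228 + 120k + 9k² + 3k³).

(6k - 2k² + k³)/(114 + 3k + 3k²)

By polynomial division,
  k⁴ + 2k² + 12k = ((1/3)k - 1)(3k³ + 9k² + 120k + 228) + (-29k² + 56k + 228)
  3k³ + 9k² + 120k + 228 = (-(3/29)k - 429/841)(-29k² + 56k + 228) + ((144780/841)k + 289560/841)
  -29k² + 56k + 228 = (-(24389/144780)k + 841/1270)((144780/841)k + 289560/841) + (0)
Last nonzero remainder: (144780/841)k + 289560/841. Dividing through by 144780/841 gives the monic gcd k + 2.
Cancel k + 2 from numerator and denominator to get the reduced form.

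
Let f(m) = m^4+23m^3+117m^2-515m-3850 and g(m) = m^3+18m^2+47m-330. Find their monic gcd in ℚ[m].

m^2+21m+110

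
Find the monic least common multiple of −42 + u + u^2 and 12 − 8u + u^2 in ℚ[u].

84 − 44u − u^2 + u^3

By polynomial division,
  u^2 + u − 42 = (u^2 − 8u + 12) + (9u − 54)
  u^2 − 8u + 12 = ((1/9)u − 2/9)(9u − 54) + (0)
Last nonzero remainder: 9u − 54. Dividing through by 9 gives the monic gcd u − 6.
Then lcm(f, g) = f·g / gcd(f, g); expanding and making the result monic gives the answer.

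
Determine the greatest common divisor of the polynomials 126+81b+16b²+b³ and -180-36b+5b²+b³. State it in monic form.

6+b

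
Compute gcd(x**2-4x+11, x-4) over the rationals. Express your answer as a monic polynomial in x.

By polynomial division,
  x**2-4x+11 = (x)(x-4) + (11)
  x-4 = ((1/11)x-4/11)(11) + (0)
The last nonzero remainder is the constant 11, so the polynomials are coprime and gcd = 1.

1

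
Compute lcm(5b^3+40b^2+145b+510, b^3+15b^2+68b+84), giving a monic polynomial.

b^5+17b^4+115b^3+475b^2+1324b+1428

Repeated division with remainder:
  5b^3+40b^2+145b+510 = (5)(b^3+15b^2+68b+84) + (-35b^2-195b+90)
  b^3+15b^2+68b+84 = (-(1/35)b-66/245)(-35b^2-195b+90) + ((884/49)b+5304/49)
  -35b^2-195b+90 = (-(1715/884)b+735/884)((884/49)b+5304/49) + (0)
Last nonzero remainder: (884/49)b+5304/49. Dividing through by 884/49 gives the monic gcd b+6.
Then lcm(f, g) = f·g / gcd(f, g); expanding and making the result monic gives the answer.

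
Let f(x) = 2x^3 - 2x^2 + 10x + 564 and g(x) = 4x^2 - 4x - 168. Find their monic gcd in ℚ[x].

Euclidean algorithm in ℚ[x]:
  2x^3 - 2x^2 + 10x + 564 = ((1/2)x)(4x^2 - 4x - 168) + (94x + 564)
  4x^2 - 4x - 168 = ((2/47)x - 14/47)(94x + 564) + (0)
Last nonzero remainder: 94x + 564. Dividing through by 94 gives the monic gcd x + 6.

x + 6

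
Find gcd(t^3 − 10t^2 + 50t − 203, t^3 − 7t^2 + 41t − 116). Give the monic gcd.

t^2 − 3t + 29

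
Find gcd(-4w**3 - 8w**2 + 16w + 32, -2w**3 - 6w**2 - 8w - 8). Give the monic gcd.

w + 2

Apply the Euclidean algorithm:
  -4w**3 - 8w**2 + 16w + 32 = (2)(-2w**3 - 6w**2 - 8w - 8) + (4w**2 + 32w + 48)
  -2w**3 - 6w**2 - 8w - 8 = (-(1/2)w + 5/2)(4w**2 + 32w + 48) + (-64w - 128)
  4w**2 + 32w + 48 = (-(1/16)w - 3/8)(-64w - 128) + (0)
Last nonzero remainder: -64w - 128. Dividing through by -64 gives the monic gcd w + 2.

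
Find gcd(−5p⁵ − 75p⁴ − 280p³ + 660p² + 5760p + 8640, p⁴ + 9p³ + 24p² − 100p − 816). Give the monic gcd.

p² + 2p − 24

Repeated division with remainder:
  −5p⁵ − 75p⁴ − 280p³ + 660p² + 5760p + 8640 = (−5p − 30)(p⁴ + 9p³ + 24p² − 100p − 816) + (110p³ + 880p² − 1320p − 15840)
  p⁴ + 9p³ + 24p² − 100p − 816 = ((1/110)p + 1/110)(110p³ + 880p² − 1320p − 15840) + (28p² + 56p − 672)
  110p³ + 880p² − 1320p − 15840 = ((55/14)p + 165/7)(28p² + 56p − 672) + (0)
Last nonzero remainder: 28p² + 56p − 672. Dividing through by 28 gives the monic gcd p² + 2p − 24.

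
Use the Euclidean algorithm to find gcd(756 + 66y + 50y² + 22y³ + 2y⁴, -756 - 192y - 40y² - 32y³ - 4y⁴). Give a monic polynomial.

63 - 5y + 5y² + y³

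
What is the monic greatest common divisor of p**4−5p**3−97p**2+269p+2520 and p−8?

Apply the Euclidean algorithm:
  p**4−5p**3−97p**2+269p+2520 = (p**3+3p**2−73p−315)(p−8) + (0)
The last nonzero remainder p−8 is already monic.

p−8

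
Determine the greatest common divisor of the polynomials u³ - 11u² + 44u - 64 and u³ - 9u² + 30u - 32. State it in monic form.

By polynomial division,
  u³ - 11u² + 44u - 64 = (u³ - 9u² + 30u - 32) + (-2u² + 14u - 32)
  u³ - 9u² + 30u - 32 = (-(1/2)u + 1)(-2u² + 14u - 32) + (0)
Last nonzero remainder: -2u² + 14u - 32. Dividing through by -2 gives the monic gcd u² - 7u + 16.

u² - 7u + 16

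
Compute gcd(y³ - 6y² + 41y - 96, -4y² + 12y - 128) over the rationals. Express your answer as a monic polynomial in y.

y² - 3y + 32

Apply the Euclidean algorithm:
  y³ - 6y² + 41y - 96 = (-(1/4)y + 3/4)(-4y² + 12y - 128) + (0)
Last nonzero remainder: -4y² + 12y - 128. Dividing through by -4 gives the monic gcd y² - 3y + 32.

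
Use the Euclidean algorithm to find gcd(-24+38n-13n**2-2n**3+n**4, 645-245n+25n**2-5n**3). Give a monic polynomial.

By polynomial division,
  n**4-2n**3-13n**2+38n-24 = (-(1/5)n-3/5)(-5n**3+25n**2-245n+645) + (-47n**2+20n+363)
  -5n**3+25n**2-245n+645 = ((5/47)n-1075/2209)(-47n**2+20n+363) + (-(605010/2209)n+1815030/2209)
  -47n**2+20n+363 = ((103823/605010)n+267289/605010)(-(605010/2209)n+1815030/2209) + (0)
Last nonzero remainder: -(605010/2209)n+1815030/2209. Dividing through by -605010/2209 gives the monic gcd n-3.

-3+n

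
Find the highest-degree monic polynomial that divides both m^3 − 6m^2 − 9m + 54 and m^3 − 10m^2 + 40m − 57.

Apply the Euclidean algorithm:
  m^3 − 6m^2 − 9m + 54 = (m^3 − 10m^2 + 40m − 57) + (4m^2 − 49m + 111)
  m^3 − 10m^2 + 40m − 57 = ((1/4)m + 9/16)(4m^2 − 49m + 111) + ((637/16)m − 1911/16)
  4m^2 − 49m + 111 = ((64/637)m − 592/637)((637/16)m − 1911/16) + (0)
Last nonzero remainder: (637/16)m − 1911/16. Dividing through by 637/16 gives the monic gcd m − 3.

m − 3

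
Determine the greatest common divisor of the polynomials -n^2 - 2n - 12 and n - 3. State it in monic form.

1

Apply the Euclidean algorithm:
  -n^2 - 2n - 12 = (-n - 5)(n - 3) + (-27)
  n - 3 = (-(1/27)n + 1/9)(-27) + (0)
The last nonzero remainder is the constant -27, so the polynomials are coprime and gcd = 1.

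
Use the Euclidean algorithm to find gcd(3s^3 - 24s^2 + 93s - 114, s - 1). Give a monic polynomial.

1

Repeated division with remainder:
  3s^3 - 24s^2 + 93s - 114 = (3s^2 - 21s + 72)(s - 1) + (-42)
  s - 1 = (-(1/42)s + 1/42)(-42) + (0)
The last nonzero remainder is the constant -42, so the polynomials are coprime and gcd = 1.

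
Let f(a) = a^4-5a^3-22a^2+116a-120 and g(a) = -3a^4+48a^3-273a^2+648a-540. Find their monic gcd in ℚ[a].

a^2-8a+12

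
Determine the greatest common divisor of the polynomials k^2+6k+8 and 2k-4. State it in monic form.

Apply the Euclidean algorithm:
  k^2+6k+8 = ((1/2)k+4)(2k-4) + (24)
  2k-4 = ((1/12)k-1/6)(24) + (0)
The last nonzero remainder is the constant 24, so the polynomials are coprime and gcd = 1.

1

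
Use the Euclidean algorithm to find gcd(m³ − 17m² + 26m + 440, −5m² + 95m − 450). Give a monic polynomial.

m − 10

Repeated division with remainder:
  m³ − 17m² + 26m + 440 = (−(1/5)m − 2/5)(−5m² + 95m − 450) + (−26m + 260)
  −5m² + 95m − 450 = ((5/26)m − 45/26)(−26m + 260) + (0)
Last nonzero remainder: −26m + 260. Dividing through by −26 gives the monic gcd m − 10.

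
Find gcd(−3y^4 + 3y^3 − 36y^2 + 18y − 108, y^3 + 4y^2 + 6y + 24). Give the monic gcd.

By polynomial division,
  −3y^4 + 3y^3 − 36y^2 + 18y − 108 = (−3y + 15)(y^3 + 4y^2 + 6y + 24) + (−78y^2 − 468)
  y^3 + 4y^2 + 6y + 24 = (−(1/78)y − 2/39)(−78y^2 − 468) + (0)
Last nonzero remainder: −78y^2 − 468. Dividing through by −78 gives the monic gcd y^2 + 6.

y^2 + 6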